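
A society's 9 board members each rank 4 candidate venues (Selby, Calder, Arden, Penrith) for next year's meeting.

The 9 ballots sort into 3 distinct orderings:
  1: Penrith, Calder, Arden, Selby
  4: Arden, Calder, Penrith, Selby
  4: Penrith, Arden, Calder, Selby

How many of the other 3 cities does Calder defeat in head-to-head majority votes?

1

Calder against each rival (9 organisers):
Calder vs Selby: Calder, 9–0.
Calder vs Arden: Arden wins 8–1.
Calder vs Penrith: Calder preferred on 4 ballots; Penrith wins 5–4.
Calder beats Selby; loses to Arden, Penrith — 1 pairwise win.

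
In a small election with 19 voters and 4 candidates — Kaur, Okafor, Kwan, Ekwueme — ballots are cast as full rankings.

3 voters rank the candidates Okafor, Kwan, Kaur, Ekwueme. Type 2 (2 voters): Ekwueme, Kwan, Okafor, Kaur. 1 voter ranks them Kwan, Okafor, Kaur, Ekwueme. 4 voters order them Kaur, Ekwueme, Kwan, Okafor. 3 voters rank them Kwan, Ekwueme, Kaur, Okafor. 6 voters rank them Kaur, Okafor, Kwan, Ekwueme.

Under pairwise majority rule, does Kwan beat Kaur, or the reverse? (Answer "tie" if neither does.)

Kaur

Ballots ranking Kwan above Kaur: 3 + 2 + 1 + 3 = 9.
Ballots ranking Kaur above Kwan: 19 − 9 = 10.
Kaur wins the head-to-head 10–9.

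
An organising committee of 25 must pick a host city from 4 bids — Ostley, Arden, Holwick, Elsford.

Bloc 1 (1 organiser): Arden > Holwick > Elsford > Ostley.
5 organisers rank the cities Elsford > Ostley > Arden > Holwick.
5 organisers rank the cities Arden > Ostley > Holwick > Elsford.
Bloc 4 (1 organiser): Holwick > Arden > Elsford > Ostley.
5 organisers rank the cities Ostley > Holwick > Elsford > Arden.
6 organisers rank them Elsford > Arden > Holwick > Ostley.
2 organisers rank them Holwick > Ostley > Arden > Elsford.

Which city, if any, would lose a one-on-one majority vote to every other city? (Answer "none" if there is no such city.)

Head-to-head results (25 organisers):
Ostley vs Arden: 12 to 13, Arden.
Ostley vs Holwick: Ostley preferred on 5+5+5 = 15 ballots; Ostley wins 15–10.
Ostley vs Elsford: Elsford wins 13–12.
Arden vs Holwick: Arden is ranked higher on 1+5+5+6 = 17 ballots, Holwick on 8. Arden wins 17–8.
Arden vs Elsford: Elsford wins 16–9.
Holwick vs Elsford: Holwick preferred on 1+5+1+5+2 = 14 ballots; Holwick wins 14–11.
Every city wins at least one matchup (Ostley beats Holwick; Arden beats Ostley; Holwick beats Elsford; Elsford beats Ostley), so there is no Condorcet loser.

none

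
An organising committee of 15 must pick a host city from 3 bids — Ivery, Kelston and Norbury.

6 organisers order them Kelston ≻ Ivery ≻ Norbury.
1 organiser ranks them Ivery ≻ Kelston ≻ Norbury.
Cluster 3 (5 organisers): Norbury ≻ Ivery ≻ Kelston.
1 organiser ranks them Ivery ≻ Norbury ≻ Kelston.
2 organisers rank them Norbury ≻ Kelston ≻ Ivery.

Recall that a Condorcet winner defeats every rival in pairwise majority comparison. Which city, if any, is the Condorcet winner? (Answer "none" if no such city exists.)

none

Pairwise majorities:
Ivery vs Kelston: Kelston, 8–7.
Ivery vs Norbury: Ivery, 8–7.
Kelston–Norbury: Norbury 8–7.
Every city loses at least once (Ivery loses to Kelston; Kelston loses to Norbury; Norbury loses to Ivery). The majority relation contains the cycle Ivery → Norbury → Kelston → Ivery, so there is no Condorcet winner.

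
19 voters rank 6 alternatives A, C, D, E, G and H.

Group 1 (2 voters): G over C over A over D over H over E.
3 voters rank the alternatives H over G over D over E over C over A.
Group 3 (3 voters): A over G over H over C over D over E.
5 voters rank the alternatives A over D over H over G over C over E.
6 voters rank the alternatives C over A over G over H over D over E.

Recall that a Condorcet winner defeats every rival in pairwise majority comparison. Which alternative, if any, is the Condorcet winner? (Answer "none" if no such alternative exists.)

Pairwise majorities:
A vs C: C wins 11–8.
A vs D: A, 16–3.
A vs E: A wins 16–3.
A vs G: A wins 14–5.
A vs H: A wins 16–3.
C vs D: C wins 11–8.
C vs E: C wins 16–3.
C vs G: G wins 13–6.
C–H: H 11–8.
D vs E: D wins 19–0.
D–G: G 14–5.
D vs H: H, 12–7.
E vs G: G, 19–0.
E vs H: H, 19–0.
G vs H: G, 11–8.
No alternative is unbeaten: A loses to C; C loses to G; D loses to A; E loses to A; G loses to A; H loses to A. In particular A > G > C > A is a majority cycle — no Condorcet winner exists.

none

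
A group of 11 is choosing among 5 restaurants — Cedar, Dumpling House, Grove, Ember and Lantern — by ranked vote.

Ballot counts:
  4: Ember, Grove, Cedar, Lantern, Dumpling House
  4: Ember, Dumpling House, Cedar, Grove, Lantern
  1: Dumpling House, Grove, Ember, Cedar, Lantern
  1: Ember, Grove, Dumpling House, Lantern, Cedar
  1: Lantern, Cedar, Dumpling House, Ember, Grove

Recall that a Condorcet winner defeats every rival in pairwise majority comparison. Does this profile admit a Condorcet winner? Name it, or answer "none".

Ember

Check each pair by majority over 11 ballots:
Cedar vs Dumpling House: Cedar preferred on 4+1 = 5 ballots; Dumpling House wins 6–5.
Cedar vs Grove: Cedar preferred on 4+1 = 5 ballots; Grove wins 6–5.
Cedar vs Ember: Cedar preferred on 1 ballot; Ember wins 10–1.
Cedar vs Lantern: Cedar wins 9–2.
Dumpling House vs Grove: Dumpling House, 6–5.
Dumpling House vs Ember: 2 to 9, Ember.
Dumpling House vs Lantern: Dumpling House preferred on 4+1+1 = 6 ballots; Dumpling House wins 6–5.
Grove vs Ember: Grove preferred on 1 ballot; Ember wins 10–1.
Grove vs Lantern: 4+4+1+1 = 10 for Grove, 1 for Lantern — Grove by 10–1.
Ember vs Lantern: Ember is ranked higher on 4+4+1+1 = 10 ballots, Lantern on 1. Ember wins 10–1.
Ember wins every pairwise contest, so Ember is the Condorcet winner.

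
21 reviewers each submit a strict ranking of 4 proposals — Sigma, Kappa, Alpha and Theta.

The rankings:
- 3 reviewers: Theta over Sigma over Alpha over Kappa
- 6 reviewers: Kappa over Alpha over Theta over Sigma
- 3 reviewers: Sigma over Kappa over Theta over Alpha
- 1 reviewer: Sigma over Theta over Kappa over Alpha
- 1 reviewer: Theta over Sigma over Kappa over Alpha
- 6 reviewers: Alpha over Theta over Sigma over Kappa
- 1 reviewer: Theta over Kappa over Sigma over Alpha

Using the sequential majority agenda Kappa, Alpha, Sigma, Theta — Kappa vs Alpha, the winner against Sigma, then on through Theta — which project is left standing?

Theta

Round 1: Kappa vs Alpha — 12–9, Kappa advances.
Round 2: Kappa vs Sigma — 7–14, Sigma advances.
Round 3: Sigma vs Theta — 4–17, Theta advances.
Theta survives the agenda.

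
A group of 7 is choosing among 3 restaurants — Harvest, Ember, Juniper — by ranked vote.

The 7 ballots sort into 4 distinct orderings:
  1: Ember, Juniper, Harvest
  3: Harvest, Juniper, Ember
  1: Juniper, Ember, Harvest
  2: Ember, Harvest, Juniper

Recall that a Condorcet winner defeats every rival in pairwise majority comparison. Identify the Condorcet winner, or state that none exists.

Check each pair by majority over 7 ballots:
Harvest vs Ember: Ember wins 4–3.
Harvest–Juniper: Harvest 5–2.
Ember vs Juniper: Juniper, 4–3.
Each restaurant drops at least one matchup (Harvest loses to Ember; Ember loses to Juniper; Juniper loses to Harvest); the cycle Harvest > Juniper > Ember > Harvest rules out a Condorcet winner.

none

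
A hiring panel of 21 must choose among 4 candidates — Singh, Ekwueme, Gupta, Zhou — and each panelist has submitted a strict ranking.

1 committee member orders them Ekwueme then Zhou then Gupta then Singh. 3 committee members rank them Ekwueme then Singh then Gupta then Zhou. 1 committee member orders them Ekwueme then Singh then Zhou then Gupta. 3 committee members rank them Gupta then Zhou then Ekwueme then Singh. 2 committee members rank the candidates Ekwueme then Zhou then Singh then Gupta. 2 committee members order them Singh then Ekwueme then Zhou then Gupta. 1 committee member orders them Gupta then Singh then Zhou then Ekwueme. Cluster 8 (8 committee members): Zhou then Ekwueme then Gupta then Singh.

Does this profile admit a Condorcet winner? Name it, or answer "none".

Check each pair by majority over 21 ballots:
Singh vs Ekwueme: Ekwueme, 18–3.
Singh vs Gupta: Gupta wins 13–8.
Singh–Zhou: Zhou 14–7.
Ekwueme–Gupta: Ekwueme 17–4.
Ekwueme–Zhou: Zhou 12–9.
Gupta vs Zhou: Zhou wins 14–7.
Zhou defeats every rival head-to-head and is the Condorcet winner.

Zhou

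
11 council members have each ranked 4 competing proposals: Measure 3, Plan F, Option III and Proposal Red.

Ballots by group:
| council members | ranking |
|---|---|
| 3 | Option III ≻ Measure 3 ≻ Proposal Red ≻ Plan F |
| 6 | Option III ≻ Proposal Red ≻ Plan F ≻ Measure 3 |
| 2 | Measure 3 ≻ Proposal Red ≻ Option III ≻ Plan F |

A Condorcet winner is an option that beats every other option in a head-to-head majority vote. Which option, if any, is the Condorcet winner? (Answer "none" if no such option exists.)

Option III

Check each pair by majority over 11 ballots:
Measure 3 vs Plan F: Plan F, 6–5.
Measure 3 vs Option III: Option III, 9–2.
Measure 3 vs Proposal Red: Proposal Red, 6–5.
Plan F vs Option III: Option III, 11–0.
Plan F–Proposal Red: Proposal Red 11–0.
Option III vs Proposal Red: Option III, 9–2.
Option III wins every pairwise contest, so Option III is the Condorcet winner.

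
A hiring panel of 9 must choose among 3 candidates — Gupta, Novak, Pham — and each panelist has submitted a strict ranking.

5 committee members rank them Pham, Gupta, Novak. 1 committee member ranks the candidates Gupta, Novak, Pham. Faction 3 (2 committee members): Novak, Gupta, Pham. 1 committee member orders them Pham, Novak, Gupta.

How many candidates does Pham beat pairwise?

Pham against each rival (9 committee members):
Pham vs Gupta: Pham is ranked higher on 5+1 = 6 ballots, Gupta on 3. Pham wins 6–3.
Pham vs Novak: Pham preferred on 5+1 = 6 ballots; Pham wins 6–3.
Pham beats Gupta, Novak — 2 pairwise wins.

2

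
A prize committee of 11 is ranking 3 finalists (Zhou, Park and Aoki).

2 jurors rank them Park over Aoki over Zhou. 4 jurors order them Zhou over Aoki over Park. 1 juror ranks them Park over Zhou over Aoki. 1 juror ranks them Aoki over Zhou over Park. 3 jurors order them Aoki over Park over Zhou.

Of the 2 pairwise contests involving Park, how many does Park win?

1

Park against each rival (11 jurors):
Park vs Zhou: 6 to 5, Park.
Park vs Aoki: Aoki wins 8–3.
Park beats Zhou; loses to Aoki — 1 pairwise win.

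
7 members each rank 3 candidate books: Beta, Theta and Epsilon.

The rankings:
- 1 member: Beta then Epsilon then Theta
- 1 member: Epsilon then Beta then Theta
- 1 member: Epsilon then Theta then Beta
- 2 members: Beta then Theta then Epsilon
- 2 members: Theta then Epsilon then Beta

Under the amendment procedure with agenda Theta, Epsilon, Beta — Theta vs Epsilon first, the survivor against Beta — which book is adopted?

Round 1: Theta vs Epsilon — 4–3, Theta advances.
Round 2: Theta vs Beta — 3–4, Beta advances.
Beta survives the agenda.

Beta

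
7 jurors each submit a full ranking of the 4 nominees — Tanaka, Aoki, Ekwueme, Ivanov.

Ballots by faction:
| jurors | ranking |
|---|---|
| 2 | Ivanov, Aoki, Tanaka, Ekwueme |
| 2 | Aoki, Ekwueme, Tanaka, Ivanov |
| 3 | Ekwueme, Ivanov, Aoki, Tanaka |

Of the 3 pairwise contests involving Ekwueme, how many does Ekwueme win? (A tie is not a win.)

2

Ekwueme against each rival (7 jurors):
Ekwueme vs Tanaka: Ekwueme preferred on 2+3 = 5 ballots; Ekwueme wins 5–2.
Ekwueme vs Aoki: Aoki, 4–3.
Ekwueme vs Ivanov: Ekwueme is ranked higher on 2+3 = 5 ballots, Ivanov on 2. Ekwueme wins 5–2.
Ekwueme beats Tanaka, Ivanov; loses to Aoki — 2 pairwise wins.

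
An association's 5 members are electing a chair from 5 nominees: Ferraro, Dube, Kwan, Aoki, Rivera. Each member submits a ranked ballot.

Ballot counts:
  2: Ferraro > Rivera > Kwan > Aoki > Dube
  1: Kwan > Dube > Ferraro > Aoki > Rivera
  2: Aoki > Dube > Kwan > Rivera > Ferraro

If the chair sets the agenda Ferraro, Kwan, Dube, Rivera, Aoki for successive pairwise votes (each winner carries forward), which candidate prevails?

Kwan

Round 1: Ferraro vs Kwan — 2–3, Kwan advances.
Round 2: Kwan vs Dube — 3–2, Kwan advances.
Round 3: Kwan vs Rivera — 3–2, Kwan advances.
Round 4: Kwan vs Aoki — 3–2, Kwan advances.
Kwan survives the agenda.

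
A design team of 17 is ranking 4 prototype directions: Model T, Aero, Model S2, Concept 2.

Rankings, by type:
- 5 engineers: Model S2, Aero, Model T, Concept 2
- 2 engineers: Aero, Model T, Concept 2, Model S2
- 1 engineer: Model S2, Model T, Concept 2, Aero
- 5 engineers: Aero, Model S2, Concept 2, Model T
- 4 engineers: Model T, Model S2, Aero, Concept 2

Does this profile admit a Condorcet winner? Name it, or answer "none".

Check each pair by majority over 17 ballots:
Model T vs Aero: Model T preferred on 1+4 = 5 ballots; Aero wins 12–5.
Model T vs Model S2: 2+4 = 6 for Model T, 11 for Model S2 — Model S2 by 11–6.
Model T vs Concept 2: Model T preferred on 5+2+1+4 = 12 ballots; Model T wins 12–5.
Aero vs Model S2: 2+5 = 7 for Aero, 10 for Model S2 — Model S2 by 10–7.
Aero vs Concept 2: Aero preferred on 5+2+5+4 = 16 ballots; Aero wins 16–1.
Model S2 vs Concept 2: Model S2 preferred on 5+1+5+4 = 15 ballots; Model S2 wins 15–2.
Model S2 wins every pairwise contest, so Model S2 is the Condorcet winner.

Model S2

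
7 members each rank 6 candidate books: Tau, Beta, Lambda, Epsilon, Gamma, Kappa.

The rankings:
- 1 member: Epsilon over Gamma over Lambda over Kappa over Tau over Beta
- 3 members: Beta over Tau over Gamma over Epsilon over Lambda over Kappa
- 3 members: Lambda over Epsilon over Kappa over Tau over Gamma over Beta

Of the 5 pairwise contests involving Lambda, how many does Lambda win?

Lambda against each rival (7 members):
Lambda vs Tau: Lambda preferred on 1+3 = 4 ballots; Lambda wins 4–3.
Lambda vs Beta: Lambda is ranked higher on 1+3 = 4 ballots, Beta on 3. Lambda wins 4–3.
Lambda vs Epsilon: Lambda preferred on 3 ballots; Epsilon wins 4–3.
Lambda vs Gamma: Gamma, 4–3.
Lambda vs Kappa: Lambda wins 7–0.
Lambda beats Tau, Beta, Kappa; loses to Epsilon, Gamma — 3 pairwise wins.

3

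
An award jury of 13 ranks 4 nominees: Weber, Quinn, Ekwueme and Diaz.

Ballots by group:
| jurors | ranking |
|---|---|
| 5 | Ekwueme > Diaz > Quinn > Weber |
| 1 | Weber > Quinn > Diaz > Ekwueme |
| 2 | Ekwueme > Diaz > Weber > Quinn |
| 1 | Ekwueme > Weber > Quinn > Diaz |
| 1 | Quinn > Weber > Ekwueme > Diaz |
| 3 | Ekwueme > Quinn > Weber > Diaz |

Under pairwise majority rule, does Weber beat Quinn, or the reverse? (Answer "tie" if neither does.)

Ballots ranking Weber above Quinn: 1 + 2 + 1 = 4.
Ballots ranking Quinn above Weber: 13 − 4 = 9.
Quinn wins the head-to-head 9–4.

Quinn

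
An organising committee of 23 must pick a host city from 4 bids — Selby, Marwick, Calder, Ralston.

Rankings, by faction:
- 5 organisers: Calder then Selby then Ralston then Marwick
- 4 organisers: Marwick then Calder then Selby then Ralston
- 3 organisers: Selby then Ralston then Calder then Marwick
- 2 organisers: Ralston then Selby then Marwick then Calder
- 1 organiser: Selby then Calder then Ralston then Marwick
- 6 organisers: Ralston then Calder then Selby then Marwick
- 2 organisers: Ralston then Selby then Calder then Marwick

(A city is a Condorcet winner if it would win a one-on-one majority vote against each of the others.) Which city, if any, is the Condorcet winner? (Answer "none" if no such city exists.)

none

Head-to-head results (23 organisers):
Selby vs Marwick: Selby wins 19–4.
Selby–Calder: Calder 15–8.
Selby vs Ralston: Selby, 13–10.
Marwick vs Calder: Calder, 17–6.
Marwick vs Ralston: Ralston, 19–4.
Calder–Ralston: Ralston 13–10.
Each city drops at least one matchup (Selby loses to Calder; Marwick loses to Selby; Calder loses to Ralston; Ralston loses to Selby); the cycle Selby beats Ralston beats Calder beats Selby rules out a Condorcet winner.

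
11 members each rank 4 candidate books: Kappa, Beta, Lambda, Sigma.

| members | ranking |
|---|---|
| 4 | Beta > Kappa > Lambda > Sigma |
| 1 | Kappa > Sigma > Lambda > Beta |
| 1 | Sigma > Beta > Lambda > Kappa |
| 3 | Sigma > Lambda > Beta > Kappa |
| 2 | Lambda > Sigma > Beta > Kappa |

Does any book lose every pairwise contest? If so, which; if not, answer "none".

Head-to-head results (11 members):
Kappa vs Beta: Kappa is ranked higher on 1 ballot, Beta on 10. Beta wins 10–1.
Kappa vs Lambda: Lambda wins 6–5.
Kappa vs Sigma: Kappa preferred on 4+1 = 5 ballots; Sigma wins 6–5.
Beta vs Lambda: Beta preferred on 4+1 = 5 ballots; Lambda wins 6–5.
Beta vs Sigma: Sigma wins 7–4.
Lambda vs Sigma: 6 to 5, Lambda.
Kappa loses to every other book — it is the Condorcet loser.

Kappa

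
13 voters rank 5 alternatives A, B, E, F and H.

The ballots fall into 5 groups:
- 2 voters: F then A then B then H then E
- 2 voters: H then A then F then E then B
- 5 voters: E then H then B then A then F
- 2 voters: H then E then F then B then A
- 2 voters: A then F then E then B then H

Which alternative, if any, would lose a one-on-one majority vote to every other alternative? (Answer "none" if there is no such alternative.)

none

Pairwise majorities:
A–B: B 7–6.
A vs E: 6 to 7, E.
A vs F: A, 9–4.
A–H: H 9–4.
B vs E: E wins 11–2.
B vs F: F wins 8–5.
B vs H: B preferred on 2+2 = 4 ballots; H wins 9–4.
E vs F: E wins 7–6.
E vs H: E preferred on 5+2 = 7 ballots; E wins 7–6.
F vs H: 4 to 9, H.
Every alternative wins at least one matchup (A beats F; B beats A; E beats A; F beats B; H beats A), so there is no Condorcet loser.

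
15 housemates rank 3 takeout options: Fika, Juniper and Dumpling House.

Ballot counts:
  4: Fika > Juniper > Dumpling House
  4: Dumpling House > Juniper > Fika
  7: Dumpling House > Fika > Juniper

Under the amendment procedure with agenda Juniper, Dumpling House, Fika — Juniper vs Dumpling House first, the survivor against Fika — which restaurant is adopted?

Dumpling House

Round 1: Juniper vs Dumpling House — 4–11, Dumpling House advances.
Round 2: Dumpling House vs Fika — 11–4, Dumpling House advances.
Dumpling House survives the agenda.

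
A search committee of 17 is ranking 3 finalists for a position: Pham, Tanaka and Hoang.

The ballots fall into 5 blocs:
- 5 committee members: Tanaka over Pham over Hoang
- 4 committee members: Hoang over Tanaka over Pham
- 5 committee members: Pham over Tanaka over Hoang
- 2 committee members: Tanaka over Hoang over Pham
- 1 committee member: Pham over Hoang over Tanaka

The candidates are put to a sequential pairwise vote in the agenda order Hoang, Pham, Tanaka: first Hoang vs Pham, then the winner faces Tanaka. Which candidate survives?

Tanaka

Round 1: Hoang vs Pham — 6–11, Pham advances.
Round 2: Pham vs Tanaka — 6–11, Tanaka advances.
Tanaka survives the agenda.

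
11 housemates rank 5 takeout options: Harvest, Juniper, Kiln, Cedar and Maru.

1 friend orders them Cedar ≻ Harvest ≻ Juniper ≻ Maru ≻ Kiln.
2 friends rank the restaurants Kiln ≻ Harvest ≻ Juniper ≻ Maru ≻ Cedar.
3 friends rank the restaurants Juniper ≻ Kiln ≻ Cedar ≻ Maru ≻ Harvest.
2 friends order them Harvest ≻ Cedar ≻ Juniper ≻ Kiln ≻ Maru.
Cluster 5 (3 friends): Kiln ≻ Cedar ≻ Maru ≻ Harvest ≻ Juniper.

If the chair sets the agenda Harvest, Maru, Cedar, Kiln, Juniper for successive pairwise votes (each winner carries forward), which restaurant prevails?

Juniper

Round 1: Harvest vs Maru — 5–6, Maru advances.
Round 2: Maru vs Cedar — 2–9, Cedar advances.
Round 3: Cedar vs Kiln — 3–8, Kiln advances.
Round 4: Kiln vs Juniper — 5–6, Juniper advances.
The agenda winner is Juniper.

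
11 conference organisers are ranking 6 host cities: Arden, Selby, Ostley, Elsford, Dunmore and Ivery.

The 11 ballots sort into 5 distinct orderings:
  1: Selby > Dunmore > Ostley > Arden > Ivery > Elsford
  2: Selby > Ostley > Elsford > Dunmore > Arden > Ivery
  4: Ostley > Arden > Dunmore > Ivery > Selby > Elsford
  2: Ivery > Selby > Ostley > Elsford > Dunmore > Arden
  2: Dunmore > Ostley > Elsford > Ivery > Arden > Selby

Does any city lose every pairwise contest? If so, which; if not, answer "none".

none

Head-to-head results (11 organisers):
Arden vs Selby: 4+2 = 6 for Arden, 5 for Selby — Arden by 6–5.
Arden vs Ostley: 0 to 11, Ostley.
Arden vs Elsford: Elsford wins 6–5.
Arden vs Dunmore: 4 to 7, Dunmore.
Arden vs Ivery: Arden wins 7–4.
Selby vs Ostley: Ostley wins 6–5.
Selby vs Elsford: Selby wins 9–2.
Selby vs Dunmore: Dunmore wins 6–5.
Selby vs Ivery: Selby preferred on 1+2 = 3 ballots; Ivery wins 8–3.
Ostley vs Elsford: Ostley, 11–0.
Ostley vs Dunmore: Ostley is ranked higher on 2+4+2 = 8 ballots, Dunmore on 3. Ostley wins 8–3.
Ostley vs Ivery: Ostley wins 9–2.
Elsford vs Dunmore: Dunmore wins 7–4.
Elsford vs Ivery: 2+2 = 4 for Elsford, 7 for Ivery — Ivery by 7–4.
Dunmore–Ivery: Dunmore 9–2.
No city is winless: Arden beats Selby; Selby beats Elsford; Ostley beats Arden; Elsford beats Arden; Dunmore beats Arden; Ivery beats Selby. There is no Condorcet loser.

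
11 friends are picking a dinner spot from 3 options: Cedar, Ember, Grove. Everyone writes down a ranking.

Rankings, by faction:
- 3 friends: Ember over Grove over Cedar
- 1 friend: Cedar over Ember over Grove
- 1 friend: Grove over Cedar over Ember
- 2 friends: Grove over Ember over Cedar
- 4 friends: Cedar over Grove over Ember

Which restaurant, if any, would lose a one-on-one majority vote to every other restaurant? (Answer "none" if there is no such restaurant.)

Head-to-head results (11 friends):
Cedar vs Ember: Cedar wins 6–5.
Cedar–Grove: Grove 6–5.
Ember vs Grove: Grove wins 7–4.
Only Ember has no wins; Ember is the Condorcet loser.

Ember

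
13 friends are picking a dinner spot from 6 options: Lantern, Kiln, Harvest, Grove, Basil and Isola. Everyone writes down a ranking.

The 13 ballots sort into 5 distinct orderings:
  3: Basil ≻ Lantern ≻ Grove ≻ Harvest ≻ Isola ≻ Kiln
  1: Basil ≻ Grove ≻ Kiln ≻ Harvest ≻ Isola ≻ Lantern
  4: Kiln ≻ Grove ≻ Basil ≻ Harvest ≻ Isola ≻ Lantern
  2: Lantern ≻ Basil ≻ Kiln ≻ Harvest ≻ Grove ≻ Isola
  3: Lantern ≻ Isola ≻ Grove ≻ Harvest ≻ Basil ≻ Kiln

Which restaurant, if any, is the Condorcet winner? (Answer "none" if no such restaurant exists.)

none

Head-to-head results (13 friends):
Lantern vs Kiln: 8 to 5, Lantern.
Lantern vs Harvest: 3+2+3 = 8 for Lantern, 5 for Harvest — Lantern by 8–5.
Lantern vs Grove: 3+2+3 = 8 for Lantern, 5 for Grove — Lantern by 8–5.
Lantern vs Basil: 2+3 = 5 for Lantern, 8 for Basil — Basil by 8–5.
Lantern vs Isola: Lantern preferred on 3+2+3 = 8 ballots; Lantern wins 8–5.
Kiln vs Harvest: 7 to 6, Kiln.
Kiln vs Grove: Kiln is ranked higher on 4+2 = 6 ballots, Grove on 7. Grove wins 7–6.
Kiln vs Basil: 4 for Kiln, 9 for Basil — Basil by 9–4.
Kiln vs Isola: Kiln preferred on 1+4+2 = 7 ballots; Kiln wins 7–6.
Harvest vs Grove: Harvest preferred on 2 ballots; Grove wins 11–2.
Harvest vs Basil: Harvest is ranked higher on 3 ballots, Basil on 10. Basil wins 10–3.
Harvest vs Isola: 3+1+4+2 = 10 for Harvest, 3 for Isola — Harvest by 10–3.
Grove vs Basil: 7 to 6, Grove.
Grove vs Isola: 10 to 3, Grove.
Basil vs Isola: 10 to 3, Basil.
Every restaurant loses at least once (Lantern loses to Basil; Kiln loses to Lantern; Harvest loses to Lantern; Grove loses to Lantern; Basil loses to Grove; Isola loses to Lantern). The majority relation contains the cycle Lantern beats Grove beats Basil beats Lantern, so there is no Condorcet winner.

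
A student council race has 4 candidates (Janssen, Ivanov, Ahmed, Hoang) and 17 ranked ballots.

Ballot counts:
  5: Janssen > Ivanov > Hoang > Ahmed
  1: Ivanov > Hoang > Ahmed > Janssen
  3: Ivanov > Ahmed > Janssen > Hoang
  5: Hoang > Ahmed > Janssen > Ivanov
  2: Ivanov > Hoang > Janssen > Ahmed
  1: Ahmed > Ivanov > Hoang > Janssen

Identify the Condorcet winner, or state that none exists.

Head-to-head results (17 voters):
Janssen vs Ivanov: Janssen, 10–7.
Janssen vs Ahmed: Ahmed, 10–7.
Janssen–Hoang: Hoang 9–8.
Ivanov–Ahmed: Ivanov 11–6.
Ivanov vs Hoang: Ivanov wins 12–5.
Ahmed–Hoang: Hoang 13–4.
No candidate is unbeaten: Janssen loses to Ahmed; Ivanov loses to Janssen; Ahmed loses to Ivanov; Hoang loses to Ivanov. In particular Janssen beats Ivanov beats Ahmed beats Janssen is a majority cycle — no Condorcet winner exists.

none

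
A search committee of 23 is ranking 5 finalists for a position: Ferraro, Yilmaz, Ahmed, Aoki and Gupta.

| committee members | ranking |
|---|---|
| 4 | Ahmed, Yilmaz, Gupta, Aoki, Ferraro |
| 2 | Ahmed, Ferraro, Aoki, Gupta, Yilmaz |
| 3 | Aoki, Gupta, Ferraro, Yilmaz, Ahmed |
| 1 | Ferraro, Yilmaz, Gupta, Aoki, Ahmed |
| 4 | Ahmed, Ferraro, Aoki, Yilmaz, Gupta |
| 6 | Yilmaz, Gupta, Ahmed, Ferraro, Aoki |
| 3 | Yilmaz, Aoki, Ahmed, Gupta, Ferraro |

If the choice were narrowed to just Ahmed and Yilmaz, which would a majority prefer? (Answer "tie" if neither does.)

Ballots ranking Ahmed above Yilmaz: 4 + 2 + 4 = 10.
Ballots ranking Yilmaz above Ahmed: 23 − 10 = 13.
Yilmaz wins the head-to-head 13–10.

Yilmaz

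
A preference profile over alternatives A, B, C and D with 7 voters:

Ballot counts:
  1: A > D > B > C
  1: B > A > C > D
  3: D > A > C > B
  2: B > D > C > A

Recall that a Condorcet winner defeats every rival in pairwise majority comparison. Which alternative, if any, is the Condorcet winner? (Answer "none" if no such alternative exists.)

Check each pair by majority over 7 ballots:
A vs B: 1+3 = 4 for A, 3 for B — A by 4–3.
A vs C: A preferred on 1+1+3 = 5 ballots; A wins 5–2.
A vs D: A is ranked higher on 1+1 = 2 ballots, D on 5. D wins 5–2.
B vs C: 4 to 3, B.
B vs D: 1+2 = 3 for B, 4 for D — D by 4–3.
C vs D: C is ranked higher on 1 ballot, D on 6. D wins 6–1.
D beats each of A, B, C — D is the Condorcet winner.

D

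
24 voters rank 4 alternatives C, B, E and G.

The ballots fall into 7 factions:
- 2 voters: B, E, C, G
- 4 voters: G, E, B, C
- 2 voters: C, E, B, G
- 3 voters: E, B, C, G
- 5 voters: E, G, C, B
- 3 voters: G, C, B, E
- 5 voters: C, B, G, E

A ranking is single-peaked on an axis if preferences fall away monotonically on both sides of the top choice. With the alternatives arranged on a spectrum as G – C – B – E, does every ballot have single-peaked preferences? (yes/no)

no

Axis positions: G=1, C=2, B=3, E=4.
Faction 1 (peak B at position 3): ranking walks positions 3-4-2-1, expanding outward from the peak — single-peaked.
Faction 2: ranking walks positions 1-4-3-2; E is ranked above C even though C lies between E and the peak G on the axis — preferences dip and rise again. Not single-peaked.
Faction 3: ranking walks positions 2-4-3-1; E is ranked above B even though B lies between E and the peak C on the axis — preferences dip and rise again. Not single-peaked.
Faction 4 (peak E at position 4): ranking walks positions 4-3-2-1, expanding outward from the peak — single-peaked.
Faction 5: ranking walks positions 4-1-2-3; G is ranked above B even though B lies between G and the peak E on the axis — preferences dip and rise again. Not single-peaked.
Faction 6 (peak G at position 1): ranking walks positions 1-2-3-4, expanding outward from the peak — single-peaked.
Faction 7 (peak C at position 2): ranking walks positions 2-3-1-4, expanding outward from the peak — single-peaked.
Faction 2 violates single-peakedness, so the profile is not single-peaked on this axis.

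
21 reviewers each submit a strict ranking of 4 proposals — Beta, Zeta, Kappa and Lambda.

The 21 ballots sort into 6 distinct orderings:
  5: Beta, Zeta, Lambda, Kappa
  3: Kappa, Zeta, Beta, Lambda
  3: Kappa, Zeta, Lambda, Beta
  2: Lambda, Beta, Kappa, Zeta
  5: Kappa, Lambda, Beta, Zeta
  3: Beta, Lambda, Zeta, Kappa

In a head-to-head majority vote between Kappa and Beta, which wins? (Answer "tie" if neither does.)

Kappa

Ballots ranking Kappa above Beta: 3 + 3 + 5 = 11.
Ballots ranking Beta above Kappa: 21 − 11 = 10.
Kappa wins the head-to-head 11–10.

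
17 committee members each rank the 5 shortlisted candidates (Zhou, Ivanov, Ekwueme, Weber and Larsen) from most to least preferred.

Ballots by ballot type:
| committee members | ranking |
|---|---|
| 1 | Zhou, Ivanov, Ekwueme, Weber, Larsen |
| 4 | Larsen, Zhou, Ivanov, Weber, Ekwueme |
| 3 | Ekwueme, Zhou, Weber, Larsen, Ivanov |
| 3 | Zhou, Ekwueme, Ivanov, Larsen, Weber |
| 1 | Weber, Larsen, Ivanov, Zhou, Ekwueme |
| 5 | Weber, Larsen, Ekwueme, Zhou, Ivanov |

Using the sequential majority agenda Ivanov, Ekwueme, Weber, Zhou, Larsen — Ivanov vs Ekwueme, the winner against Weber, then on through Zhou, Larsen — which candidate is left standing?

Larsen

Round 1: Ivanov vs Ekwueme — 6–11, Ekwueme advances.
Round 2: Ekwueme vs Weber — 7–10, Weber advances.
Round 3: Weber vs Zhou — 6–11, Zhou advances.
Round 4: Zhou vs Larsen — 7–10, Larsen advances.
The agenda winner is Larsen.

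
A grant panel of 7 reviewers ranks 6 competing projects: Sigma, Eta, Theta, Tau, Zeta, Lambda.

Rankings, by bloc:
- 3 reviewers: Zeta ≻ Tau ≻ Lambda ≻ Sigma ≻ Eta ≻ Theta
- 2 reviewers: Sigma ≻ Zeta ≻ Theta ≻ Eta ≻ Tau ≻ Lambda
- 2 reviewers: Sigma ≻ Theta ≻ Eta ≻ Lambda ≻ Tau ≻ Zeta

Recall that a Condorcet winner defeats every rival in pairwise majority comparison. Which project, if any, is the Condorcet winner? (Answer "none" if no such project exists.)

Sigma

Pairwise majorities:
Sigma vs Eta: Sigma wins 7–0.
Sigma vs Theta: Sigma wins 7–0.
Sigma vs Tau: Sigma wins 4–3.
Sigma vs Zeta: Sigma, 4–3.
Sigma vs Lambda: Sigma wins 4–3.
Eta vs Theta: Theta wins 4–3.
Eta vs Tau: Eta wins 4–3.
Eta vs Zeta: Zeta wins 5–2.
Eta vs Lambda: Eta, 4–3.
Theta–Tau: Theta 4–3.
Theta vs Zeta: Zeta, 5–2.
Theta vs Lambda: Theta wins 4–3.
Tau vs Zeta: Zeta wins 5–2.
Tau–Lambda: Tau 5–2.
Zeta vs Lambda: Zeta, 5–2.
Sigma wins every pairwise contest, so Sigma is the Condorcet winner.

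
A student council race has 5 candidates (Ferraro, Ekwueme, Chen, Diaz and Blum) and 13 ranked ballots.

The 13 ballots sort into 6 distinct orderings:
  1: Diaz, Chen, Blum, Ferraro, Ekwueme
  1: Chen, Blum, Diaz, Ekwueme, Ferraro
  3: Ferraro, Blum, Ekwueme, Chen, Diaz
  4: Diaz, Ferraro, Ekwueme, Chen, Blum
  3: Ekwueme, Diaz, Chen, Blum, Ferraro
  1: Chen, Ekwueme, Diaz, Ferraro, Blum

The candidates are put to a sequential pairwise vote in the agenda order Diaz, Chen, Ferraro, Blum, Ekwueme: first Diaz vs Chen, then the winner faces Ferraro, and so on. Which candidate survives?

Round 1: Diaz vs Chen — 8–5, Diaz advances.
Round 2: Diaz vs Ferraro — 10–3, Diaz advances.
Round 3: Diaz vs Blum — 9–4, Diaz advances.
Round 4: Diaz vs Ekwueme — 6–7, Ekwueme advances.
Ekwueme survives the agenda.

Ekwueme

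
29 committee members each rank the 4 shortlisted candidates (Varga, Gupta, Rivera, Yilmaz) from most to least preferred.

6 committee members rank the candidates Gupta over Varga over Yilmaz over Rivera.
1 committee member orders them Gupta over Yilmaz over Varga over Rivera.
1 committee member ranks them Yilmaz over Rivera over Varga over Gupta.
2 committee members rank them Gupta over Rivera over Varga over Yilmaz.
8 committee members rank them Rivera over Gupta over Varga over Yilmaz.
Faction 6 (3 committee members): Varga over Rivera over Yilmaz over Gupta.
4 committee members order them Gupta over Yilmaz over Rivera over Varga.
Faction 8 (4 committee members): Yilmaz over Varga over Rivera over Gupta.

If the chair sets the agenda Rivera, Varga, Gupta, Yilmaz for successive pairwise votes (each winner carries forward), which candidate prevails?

Yilmaz

Round 1: Rivera vs Varga — 15–14, Rivera advances.
Round 2: Rivera vs Gupta — 16–13, Rivera advances.
Round 3: Rivera vs Yilmaz — 13–16, Yilmaz advances.
The agenda winner is Yilmaz.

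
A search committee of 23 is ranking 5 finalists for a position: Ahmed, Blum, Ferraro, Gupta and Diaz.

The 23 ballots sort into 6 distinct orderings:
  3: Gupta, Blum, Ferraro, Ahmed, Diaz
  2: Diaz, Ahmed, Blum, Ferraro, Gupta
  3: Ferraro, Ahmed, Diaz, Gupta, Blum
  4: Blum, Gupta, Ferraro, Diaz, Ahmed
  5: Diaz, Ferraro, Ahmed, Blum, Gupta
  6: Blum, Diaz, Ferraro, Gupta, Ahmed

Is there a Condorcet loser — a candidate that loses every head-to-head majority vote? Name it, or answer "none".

Head-to-head results (23 committee members):
Ahmed vs Blum: Ahmed is ranked higher on 2+3+5 = 10 ballots, Blum on 13. Blum wins 13–10.
Ahmed vs Ferraro: Ahmed preferred on 2 ballots; Ferraro wins 21–2.
Ahmed vs Gupta: Gupta, 13–10.
Ahmed vs Diaz: Ahmed is ranked higher on 3+3 = 6 ballots, Diaz on 17. Diaz wins 17–6.
Blum vs Ferraro: Blum is ranked higher on 3+2+4+6 = 15 ballots, Ferraro on 8. Blum wins 15–8.
Blum vs Gupta: 17 to 6, Blum.
Blum–Diaz: Blum 13–10.
Ferraro vs Gupta: Ferraro wins 16–7.
Ferraro vs Diaz: Ferraro preferred on 3+3+4 = 10 ballots; Diaz wins 13–10.
Gupta vs Diaz: 3+4 = 7 for Gupta, 16 for Diaz — Diaz by 16–7.
Ahmed is beaten in every head-to-head and is the Condorcet loser.

Ahmed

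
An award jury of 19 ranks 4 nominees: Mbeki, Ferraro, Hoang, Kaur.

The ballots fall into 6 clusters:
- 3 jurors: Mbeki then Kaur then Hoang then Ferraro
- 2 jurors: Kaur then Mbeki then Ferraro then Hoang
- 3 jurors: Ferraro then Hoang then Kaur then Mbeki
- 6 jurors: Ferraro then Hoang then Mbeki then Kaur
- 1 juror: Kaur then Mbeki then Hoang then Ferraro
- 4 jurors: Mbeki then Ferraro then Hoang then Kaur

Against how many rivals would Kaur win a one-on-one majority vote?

Kaur against each rival (19 jurors):
Kaur vs Mbeki: Kaur preferred on 2+3+1 = 6 ballots; Mbeki wins 13–6.
Kaur vs Ferraro: 6 to 13, Ferraro.
Kaur vs Hoang: Kaur preferred on 3+2+1 = 6 ballots; Hoang wins 13–6.
Kaur beats no one; loses to Mbeki, Ferraro, Hoang — 0 pairwise wins.

0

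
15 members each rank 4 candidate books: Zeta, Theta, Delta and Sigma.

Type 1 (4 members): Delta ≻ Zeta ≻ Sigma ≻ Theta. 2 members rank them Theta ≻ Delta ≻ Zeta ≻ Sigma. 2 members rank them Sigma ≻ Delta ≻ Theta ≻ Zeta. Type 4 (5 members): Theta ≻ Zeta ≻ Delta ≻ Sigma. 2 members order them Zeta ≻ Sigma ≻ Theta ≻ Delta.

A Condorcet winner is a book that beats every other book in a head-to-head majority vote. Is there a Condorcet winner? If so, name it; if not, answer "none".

none

Head-to-head results (15 members):
Zeta vs Theta: Theta, 9–6.
Zeta vs Delta: Delta, 8–7.
Zeta vs Sigma: Zeta is ranked higher on 4+2+5+2 = 13 ballots, Sigma on 2. Zeta wins 13–2.
Theta vs Delta: Theta wins 9–6.
Theta vs Sigma: Theta is ranked higher on 2+5 = 7 ballots, Sigma on 8. Sigma wins 8–7.
Delta–Sigma: Delta 11–4.
No book is unbeaten: Zeta loses to Theta; Theta loses to Sigma; Delta loses to Theta; Sigma loses to Zeta. In particular Zeta beats Sigma beats Theta beats Zeta is a majority cycle — no Condorcet winner exists.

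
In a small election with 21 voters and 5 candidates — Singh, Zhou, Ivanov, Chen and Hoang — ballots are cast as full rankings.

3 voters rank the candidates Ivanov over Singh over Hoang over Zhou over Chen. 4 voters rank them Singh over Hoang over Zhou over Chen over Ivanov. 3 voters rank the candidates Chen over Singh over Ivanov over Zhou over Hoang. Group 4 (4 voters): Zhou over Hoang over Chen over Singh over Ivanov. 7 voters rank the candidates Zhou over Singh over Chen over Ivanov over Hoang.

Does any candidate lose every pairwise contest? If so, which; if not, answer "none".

none

Head-to-head results (21 voters):
Singh vs Zhou: 10 to 11, Zhou.
Singh vs Ivanov: Singh, 18–3.
Singh vs Chen: Singh preferred on 3+4+7 = 14 ballots; Singh wins 14–7.
Singh vs Hoang: Singh wins 17–4.
Zhou–Ivanov: Zhou 15–6.
Zhou vs Chen: 3+4+4+7 = 18 for Zhou, 3 for Chen — Zhou by 18–3.
Zhou vs Hoang: Zhou wins 14–7.
Ivanov vs Chen: Chen, 18–3.
Ivanov vs Hoang: 3+3+7 = 13 for Ivanov, 8 for Hoang — Ivanov by 13–8.
Chen vs Hoang: Chen preferred on 3+7 = 10 ballots; Hoang wins 11–10.
No candidate is winless: Singh beats Ivanov; Zhou beats Singh; Ivanov beats Hoang; Chen beats Ivanov; Hoang beats Chen. There is no Condorcet loser.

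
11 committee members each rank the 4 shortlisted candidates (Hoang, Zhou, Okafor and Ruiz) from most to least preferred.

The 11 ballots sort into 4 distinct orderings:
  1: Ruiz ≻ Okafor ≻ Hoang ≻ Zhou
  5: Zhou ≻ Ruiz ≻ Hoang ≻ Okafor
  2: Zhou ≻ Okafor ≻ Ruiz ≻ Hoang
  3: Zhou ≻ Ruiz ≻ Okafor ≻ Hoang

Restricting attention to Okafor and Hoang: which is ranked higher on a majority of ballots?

Ballots ranking Okafor above Hoang: 1 + 2 + 3 = 6.
Ballots ranking Hoang above Okafor: 11 − 6 = 5.
Okafor wins the head-to-head 6–5.

Okafor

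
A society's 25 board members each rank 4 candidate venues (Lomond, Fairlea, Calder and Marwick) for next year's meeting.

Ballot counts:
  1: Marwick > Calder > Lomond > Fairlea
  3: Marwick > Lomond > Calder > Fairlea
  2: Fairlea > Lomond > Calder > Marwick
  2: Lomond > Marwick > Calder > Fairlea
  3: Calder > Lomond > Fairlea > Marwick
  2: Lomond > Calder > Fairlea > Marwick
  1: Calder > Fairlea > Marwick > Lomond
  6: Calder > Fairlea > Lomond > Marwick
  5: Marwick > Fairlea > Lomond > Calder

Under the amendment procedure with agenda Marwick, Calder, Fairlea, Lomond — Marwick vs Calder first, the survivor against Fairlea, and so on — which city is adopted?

Round 1: Marwick vs Calder — 11–14, Calder advances.
Round 2: Calder vs Fairlea — 18–7, Calder advances.
Round 3: Calder vs Lomond — 11–14, Lomond advances.
The agenda winner is Lomond.

Lomond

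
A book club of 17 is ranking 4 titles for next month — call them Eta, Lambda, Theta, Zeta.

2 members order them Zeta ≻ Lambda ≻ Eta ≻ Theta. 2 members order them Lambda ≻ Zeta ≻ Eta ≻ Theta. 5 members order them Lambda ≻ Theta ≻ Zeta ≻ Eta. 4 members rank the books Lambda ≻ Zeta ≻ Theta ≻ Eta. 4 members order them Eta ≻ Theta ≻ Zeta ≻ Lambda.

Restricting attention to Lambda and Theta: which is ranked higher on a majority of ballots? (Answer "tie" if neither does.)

Lambda

Ballots ranking Lambda above Theta: 2 + 2 + 5 + 4 = 13.
Ballots ranking Theta above Lambda: 17 − 13 = 4.
Lambda wins the head-to-head 13–4.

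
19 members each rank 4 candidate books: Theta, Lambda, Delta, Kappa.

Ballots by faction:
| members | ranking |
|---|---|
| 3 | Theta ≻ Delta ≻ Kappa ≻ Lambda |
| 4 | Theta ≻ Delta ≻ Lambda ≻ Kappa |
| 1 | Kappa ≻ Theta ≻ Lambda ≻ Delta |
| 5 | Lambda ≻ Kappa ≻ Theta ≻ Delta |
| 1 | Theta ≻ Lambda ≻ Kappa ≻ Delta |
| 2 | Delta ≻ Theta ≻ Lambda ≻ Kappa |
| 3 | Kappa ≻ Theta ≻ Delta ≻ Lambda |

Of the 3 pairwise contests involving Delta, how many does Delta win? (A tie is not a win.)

1

Delta against each rival (19 members):
Delta vs Theta: 2 to 17, Theta.
Delta–Lambda: Delta 12–7.
Delta vs Kappa: Kappa wins 10–9.
Delta beats Lambda; loses to Theta, Kappa — 1 pairwise win.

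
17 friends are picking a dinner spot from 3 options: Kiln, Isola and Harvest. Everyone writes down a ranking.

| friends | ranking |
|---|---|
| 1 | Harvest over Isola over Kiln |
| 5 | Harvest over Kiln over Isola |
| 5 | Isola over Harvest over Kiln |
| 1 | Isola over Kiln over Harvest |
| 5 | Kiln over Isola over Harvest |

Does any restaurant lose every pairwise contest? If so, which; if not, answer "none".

none

Head-to-head results (17 friends):
Kiln–Isola: Kiln 10–7.
Kiln vs Harvest: 1+5 = 6 for Kiln, 11 for Harvest — Harvest by 11–6.
Isola vs Harvest: Isola preferred on 5+1+5 = 11 ballots; Isola wins 11–6.
No restaurant is winless: Kiln beats Isola; Isola beats Harvest; Harvest beats Kiln. There is no Condorcet loser.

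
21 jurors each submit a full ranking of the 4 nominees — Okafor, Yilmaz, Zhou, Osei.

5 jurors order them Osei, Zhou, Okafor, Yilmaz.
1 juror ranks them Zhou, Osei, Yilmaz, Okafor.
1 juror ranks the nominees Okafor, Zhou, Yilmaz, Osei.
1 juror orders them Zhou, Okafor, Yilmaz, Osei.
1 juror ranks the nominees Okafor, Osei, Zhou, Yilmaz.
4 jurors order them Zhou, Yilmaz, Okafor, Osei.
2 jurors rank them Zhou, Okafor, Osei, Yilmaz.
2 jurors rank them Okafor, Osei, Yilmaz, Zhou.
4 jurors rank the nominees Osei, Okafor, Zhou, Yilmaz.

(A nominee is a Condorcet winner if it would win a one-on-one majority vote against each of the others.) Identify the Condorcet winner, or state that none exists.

none

Head-to-head results (21 jurors):
Okafor vs Yilmaz: Okafor wins 16–5.
Okafor vs Zhou: Zhou, 13–8.
Okafor–Osei: Okafor 11–10.
Yilmaz vs Zhou: Zhou, 19–2.
Yilmaz vs Osei: Osei wins 15–6.
Zhou vs Osei: Osei wins 12–9.
Each nominee drops at least one matchup (Okafor loses to Zhou; Yilmaz loses to Okafor; Zhou loses to Osei; Osei loses to Okafor); the cycle Okafor beats Osei beats Zhou beats Okafor rules out a Condorcet winner.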